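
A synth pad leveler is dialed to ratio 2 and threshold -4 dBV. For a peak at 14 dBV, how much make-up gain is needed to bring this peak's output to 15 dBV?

The peak compresses to -4 + 18/2 = 5 dBV.
To reach 15 dBV requires 15 − 5 = 10 dB of make-up.

10 dB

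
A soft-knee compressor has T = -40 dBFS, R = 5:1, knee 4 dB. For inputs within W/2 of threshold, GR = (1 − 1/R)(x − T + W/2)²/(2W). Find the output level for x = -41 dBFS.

x − T + W/2 = -41 − (-40) + 2 = 1.
GR = (1 − 1/5) × 1² / 8 = 0.8 × 1 / 8 = 0.1 dB.
Output = -41 − 0.1 = -41.1 dBFS.

-41.1 dBFS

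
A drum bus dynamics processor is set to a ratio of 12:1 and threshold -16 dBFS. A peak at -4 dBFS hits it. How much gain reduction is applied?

11 dB

Overshoot = -4 − (-16) = 12 dB.
After 12:1 compression the overshoot becomes 12/12 = 1 dB.
GR = overshoot in − overshoot out = 12 − 1 = 11 dB.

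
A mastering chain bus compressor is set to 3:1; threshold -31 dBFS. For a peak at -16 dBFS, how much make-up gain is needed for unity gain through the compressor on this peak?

10 dB

The peak compresses to -31 + 15/3 = -26 dBFS.
To reach -16 dBFS requires -16 − (-26) = 10 dB of make-up.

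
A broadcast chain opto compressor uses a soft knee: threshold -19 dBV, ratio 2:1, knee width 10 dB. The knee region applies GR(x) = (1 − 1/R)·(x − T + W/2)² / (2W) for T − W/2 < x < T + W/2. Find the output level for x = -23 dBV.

-23.025 dBV

x − T + W/2 = -23 − (-19) + 5 = 1.
GR = (1 − 1/2) × 1² / 20 = 0.5 × 1 / 20 = 0.025 dB.
Output = -23 − 0.025 = -23.025 dBV.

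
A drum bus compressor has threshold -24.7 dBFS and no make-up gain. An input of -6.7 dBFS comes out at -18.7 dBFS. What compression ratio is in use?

3:1

Input overshoot = -6.7 − (-24.7) = 18 dB; output overshoot = -18.7 − (-24.7) = 6 dB.
Ratio = 18 / 6 = 3.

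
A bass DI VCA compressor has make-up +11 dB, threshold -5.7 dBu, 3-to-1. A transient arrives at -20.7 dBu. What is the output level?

-20.7 dBu is 15 dB below the -5.7 dBu threshold, so no gain reduction is applied.
Make-up gain adds 11 dB: -20.7 + 11 = -9.7 dBu.

-9.7 dBu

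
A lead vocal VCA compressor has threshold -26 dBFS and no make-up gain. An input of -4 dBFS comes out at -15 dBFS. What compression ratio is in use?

2:1

Input overshoot = -4 − (-26) = 22 dB; output overshoot = -15 − (-26) = 11 dB.
Ratio = 22 / 11 = 2.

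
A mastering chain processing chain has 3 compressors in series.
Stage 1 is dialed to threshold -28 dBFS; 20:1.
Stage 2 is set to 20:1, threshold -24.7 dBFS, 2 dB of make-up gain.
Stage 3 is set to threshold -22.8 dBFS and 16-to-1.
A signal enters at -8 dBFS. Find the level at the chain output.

-25 dBFS

Stage 1: -8 dBFS is 20 dB over -28 dBFS; at 20:1 that becomes 1 dB over, giving -27 dBFS.
Stage 2: below threshold (-27 ≤ -24.7); passes unchanged; make-up brings it to -25 dBFS.
Stage 3: -25 dBFS ≤ -22.8 dBFS, so stage 3 doesn't engage; output -25 dBFS.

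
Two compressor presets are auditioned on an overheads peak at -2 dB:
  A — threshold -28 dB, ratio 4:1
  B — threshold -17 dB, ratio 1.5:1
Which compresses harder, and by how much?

A, by 14.5 dB

A: GR = 26 − 26/4 = 19.5 dB.
B: GR = 15 − 15/1.5 = 5 dB.
A reduces 14.5 dB more.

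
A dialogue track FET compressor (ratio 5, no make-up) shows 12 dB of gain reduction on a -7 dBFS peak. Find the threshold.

Input is 15 dB above T (since output overshoot × R = input overshoot: (-19 − T)·5 = -7 − T gives T = -22 dBFS).
Check: -22 + (-7 − (-22))/5 = -22 + 3 = -19 dBFS. ✓

-22 dBFS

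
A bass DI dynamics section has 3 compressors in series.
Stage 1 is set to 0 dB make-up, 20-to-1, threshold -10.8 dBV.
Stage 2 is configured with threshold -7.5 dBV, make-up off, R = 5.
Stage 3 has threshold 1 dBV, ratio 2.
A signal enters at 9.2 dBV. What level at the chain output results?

Stage 1: 20 dB above -10.8 dBV, reduced 20:1 to 1 dB above → -9.8 dBV.
Stage 2: -9.8 dBV ≤ -7.5 dBV, so stage 2 doesn't engage; output -9.8 dBV.
Stage 3: -9.8 dBV ≤ 1 dBV, so stage 3 doesn't engage; output -9.8 dBV.

-9.8 dBV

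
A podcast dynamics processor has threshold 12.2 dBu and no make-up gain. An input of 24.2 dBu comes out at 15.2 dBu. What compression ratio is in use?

Input overshoot = 24.2 − 12.2 = 12 dB; output overshoot = 15.2 − 12.2 = 3 dB.
Ratio = 12 / 3 = 4.

4:1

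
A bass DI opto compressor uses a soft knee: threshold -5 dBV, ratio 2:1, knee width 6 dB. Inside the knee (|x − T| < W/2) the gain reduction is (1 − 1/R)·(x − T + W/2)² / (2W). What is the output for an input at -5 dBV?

-5.375 dBV

x − T + W/2 = -5 − (-5) + 3 = 3.
GR = (1 − 1/2) × 3² / 12 = 0.5 × 9 / 12 = 0.375 dB.
Output = -5 − 0.375 = -5.375 dBV.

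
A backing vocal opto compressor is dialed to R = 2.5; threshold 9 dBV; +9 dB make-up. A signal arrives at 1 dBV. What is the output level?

1 dBV is 8 dB below the 9 dBV threshold, so no gain reduction is applied.
Make-up gain adds 9 dB: 1 + 9 = 10 dBV.

10 dBV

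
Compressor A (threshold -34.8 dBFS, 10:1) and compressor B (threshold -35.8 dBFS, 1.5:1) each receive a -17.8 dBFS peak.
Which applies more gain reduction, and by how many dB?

A, by 9.3 dB

A: overshoot 17 dB → output overshoot 1.7 dB → GR 15.3 dB.
B: overshoot 18 dB → output overshoot 12 dB → GR 6 dB.
Difference: 9.3 dB in favour of A.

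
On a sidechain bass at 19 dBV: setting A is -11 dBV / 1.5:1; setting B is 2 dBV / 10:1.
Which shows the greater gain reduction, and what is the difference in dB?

A: GR = 30 − 30/1.5 = 10 dB.
B: GR = 17 − 17/10 = 15.3 dB.
Difference: 5.3 dB in favour of B.

B, by 5.3 dB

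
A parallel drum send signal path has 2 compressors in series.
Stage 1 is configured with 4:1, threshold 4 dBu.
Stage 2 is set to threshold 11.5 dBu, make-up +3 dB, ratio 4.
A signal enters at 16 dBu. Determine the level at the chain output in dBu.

Stage 1: 12 dB above 4 dBu, reduced 4:1 to 3 dB above → 7 dBu.
Stage 2: 7 dBu is at or below the 11.5 dBu threshold — no compression; make-up brings it to 10 dBu.

10 dBu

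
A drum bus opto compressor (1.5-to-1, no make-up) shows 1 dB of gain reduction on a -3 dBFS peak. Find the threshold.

-6 dBFS

Input is 3 dB above T (since output overshoot × R = input overshoot: (-4 − T)·1.5 = -3 − T gives T = -6 dBFS).
Check: -6 + (-3 − (-6))/1.5 = -6 + 2 = -4 dBFS. ✓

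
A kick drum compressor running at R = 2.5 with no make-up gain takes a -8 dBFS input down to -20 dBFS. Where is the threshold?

-28 dBFS

Let T be the threshold. Output overshoot = (input overshoot)/R, so -20 − T = (-8 − T)/2.5.
2.5·(-20 − T) = -8 − T → 1.5·T = -50 − (-8) = -42.
T = -42/1.5 = -28 dBFS.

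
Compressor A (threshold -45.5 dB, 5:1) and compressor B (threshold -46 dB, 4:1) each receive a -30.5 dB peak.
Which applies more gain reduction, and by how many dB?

A: GR = 15 − 15/5 = 12 dB.
B: GR = 15.5 − 15.5/4 = 11.625 dB.
Difference: 0.375 dB in favour of A.

A, by 0.375 dB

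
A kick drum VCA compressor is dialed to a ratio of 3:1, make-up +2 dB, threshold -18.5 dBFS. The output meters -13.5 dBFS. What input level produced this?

Stripping the +2 dB make-up gives -15.5 dBFS at the gain stage.
That's 3 dB above the -18.5 dBFS threshold.
Before 3:1 compression the overshoot was 3 × 3 = 9 dB, so input = -18.5 + 9 = -9.5 dBFS.

-9.5 dBFS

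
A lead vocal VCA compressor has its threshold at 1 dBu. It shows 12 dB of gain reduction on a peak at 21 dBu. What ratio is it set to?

Input overshoot = 21 − 1 = 20 dB.
Output overshoot = 20 − 12 = 8 dB.
Ratio = input overshoot / output overshoot = 20 / 8 = 2.5.

2.5:1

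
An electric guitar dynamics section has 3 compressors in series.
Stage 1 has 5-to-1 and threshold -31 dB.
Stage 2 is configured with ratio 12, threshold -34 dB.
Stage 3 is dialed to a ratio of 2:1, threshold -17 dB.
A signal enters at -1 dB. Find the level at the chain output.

-33.25 dB

Stage 1: -1 dB is 30 dB over -31 dB; at 5:1 that becomes 6 dB over, giving -25 dB.
Stage 2: overshoot 9 dB → 9/12 = 0.75 dB → -33.25 dB.
Stage 3: -33.25 dB ≤ -17 dB, so stage 3 doesn't engage; output -33.25 dB.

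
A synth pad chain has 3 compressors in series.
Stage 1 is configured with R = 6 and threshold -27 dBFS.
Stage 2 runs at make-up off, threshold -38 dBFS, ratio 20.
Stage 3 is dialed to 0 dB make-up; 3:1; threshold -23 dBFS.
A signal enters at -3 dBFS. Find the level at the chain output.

Stage 1: 24 dB above -27 dBFS, reduced 6:1 to 4 dB above → -23 dBFS.
Stage 2: -23 dBFS is 15 dB over -38 dBFS; at 20:1 that becomes 0.75 dB over, giving -37.25 dBFS.
Stage 3: below threshold (-37.25 ≤ -23); passes unchanged; output -37.25 dBFS.

-37.25 dBFS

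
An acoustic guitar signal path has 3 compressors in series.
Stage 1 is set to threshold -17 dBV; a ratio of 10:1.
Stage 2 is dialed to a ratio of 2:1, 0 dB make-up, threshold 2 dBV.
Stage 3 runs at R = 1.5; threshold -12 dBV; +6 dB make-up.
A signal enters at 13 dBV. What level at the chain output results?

Stage 1: 30 dB above -17 dBV, reduced 10:1 to 3 dB above → -14 dBV.
Stage 2: -14 dBV is at or below the 2 dBV threshold — no compression; output -14 dBV.
Stage 3: below threshold (-14 ≤ -12); passes unchanged; make-up brings it to -8 dBV.

-8 dBV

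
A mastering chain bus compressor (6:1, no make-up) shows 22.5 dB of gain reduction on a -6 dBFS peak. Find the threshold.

-33 dBFS

Let T be the threshold. Output overshoot = (input overshoot)/R, so -28.5 − T = (-6 − T)/6.
6·(-28.5 − T) = -6 − T → 5·T = -171 − (-6) = -165.
T = -165/5 = -33 dBFS.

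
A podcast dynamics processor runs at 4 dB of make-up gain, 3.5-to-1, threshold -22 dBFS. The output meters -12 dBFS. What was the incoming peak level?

Before make-up, the level was -12 − 4 = -16 dBFS.
Post-compression overshoot = -16 − (-22) = 6 dB.
Input overshoot = R × output overshoot = 21 dB → input = -22 + 21 = -1 dBFS.

-1 dBFS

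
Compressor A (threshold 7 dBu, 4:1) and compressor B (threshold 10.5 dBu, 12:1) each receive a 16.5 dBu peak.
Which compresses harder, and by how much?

A: GR = 9.5 − 9.5/4 = 7.125 dB.
B: GR = 6 − 6/12 = 5.5 dB.
A applies 1.625 dB more gain reduction.

A, by 1.625 dB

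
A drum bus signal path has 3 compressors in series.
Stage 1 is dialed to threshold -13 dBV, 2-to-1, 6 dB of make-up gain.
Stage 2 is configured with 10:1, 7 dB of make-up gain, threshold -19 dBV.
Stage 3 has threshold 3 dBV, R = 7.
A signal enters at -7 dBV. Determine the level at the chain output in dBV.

-10.5 dBV

Stage 1: overshoot 6 dB → 6/2 = 3 dB → -10 dBV; +6 dB make-up → -4 dBV.
Stage 2: overshoot 15 dB → 15/10 = 1.5 dB → -17.5 dBV; +7 dB make-up → -10.5 dBV.
Stage 3: -10.5 dBV ≤ 3 dBV, so stage 3 doesn't engage; output -10.5 dBV.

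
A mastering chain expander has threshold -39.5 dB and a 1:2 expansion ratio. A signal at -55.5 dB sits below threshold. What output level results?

-71.5 dB

The input is 16 dB below the -39.5 dB threshold.
A 1:2 expander multiplies undershoot by 2: 16 × 2 = 32 dB below threshold.
Output = -39.5 − 32 = -71.5 dB.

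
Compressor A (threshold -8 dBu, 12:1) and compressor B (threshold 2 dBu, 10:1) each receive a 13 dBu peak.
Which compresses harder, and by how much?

A, by 9.35 dB

A: GR = 21 − 21/12 = 19.25 dB.
B: GR = 11 − 11/10 = 9.9 dB.
A applies 9.35 dB more gain reduction.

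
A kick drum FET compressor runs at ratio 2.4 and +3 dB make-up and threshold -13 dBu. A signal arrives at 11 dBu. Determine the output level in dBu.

0 dBu

The input is 24 dB above the -13 dBu threshold.
At 2.4:1 the overshoot is divided by 2.4, leaving 10 dB above threshold.
So the level is -13 + 10 = -3 dBu; make-up adds 3 dB, giving 0 dBu.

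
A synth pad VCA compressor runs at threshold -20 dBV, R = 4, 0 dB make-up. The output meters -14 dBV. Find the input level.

The compressed level sits -14 − (-20) = 6 dB over threshold.
Input overshoot = R × output overshoot = 24 dB → input = -20 + 24 = 4 dBV.

4 dBV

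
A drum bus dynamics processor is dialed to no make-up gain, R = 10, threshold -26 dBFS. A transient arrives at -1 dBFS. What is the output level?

-23.5 dBFS

-1 dBFS sits 25 dB over threshold.
10:1 compression reduces that to 25/10 = 2.5 dB over.
Output = -26 + 2.5 = -23.5 dBFS.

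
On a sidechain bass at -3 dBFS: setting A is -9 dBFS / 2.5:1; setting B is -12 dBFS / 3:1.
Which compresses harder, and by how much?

B, by 2.4 dB

A: GR = 6 − 6/2.5 = 3.6 dB.
B: GR = 9 − 9/3 = 6 dB.
Difference: 2.4 dB in favour of B.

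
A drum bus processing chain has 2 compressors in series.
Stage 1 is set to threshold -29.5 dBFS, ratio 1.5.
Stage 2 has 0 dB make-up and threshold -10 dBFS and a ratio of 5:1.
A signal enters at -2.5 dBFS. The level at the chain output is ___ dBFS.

Stage 1: -2.5 dBFS is 27 dB over -29.5 dBFS; at 1.5:1 that becomes 18 dB over, giving -11.5 dBFS.
Stage 2: -11.5 dBFS is at or below the -10 dBFS threshold — no compression; output -11.5 dBFS.

-11.5 dBFS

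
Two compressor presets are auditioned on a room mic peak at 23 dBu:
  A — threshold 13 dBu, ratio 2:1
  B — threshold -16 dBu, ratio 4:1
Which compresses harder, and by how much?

A: 10 dB over, compressed to 5 dB over, so 5 dB of GR.
B: 39 dB over, compressed to 9.75 dB over, so 29.25 dB of GR.
B applies 24.25 dB more gain reduction.

B, by 24.25 dB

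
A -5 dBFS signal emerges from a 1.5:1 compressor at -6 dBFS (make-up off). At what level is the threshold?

-8 dBFS

Gain reduction = -5 − (-6) = 1 dB; output overshoot = GR / (R − 1) = 1 / 0.5 = 2 dB.
Threshold = output − output overshoot = -6 − 2 = -8 dBFS.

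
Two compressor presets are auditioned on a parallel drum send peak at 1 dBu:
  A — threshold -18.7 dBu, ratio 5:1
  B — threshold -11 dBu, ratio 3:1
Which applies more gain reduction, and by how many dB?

A: 19.7 dB over, compressed to 3.94 dB over, so 15.76 dB of GR.
B: 12 dB over, compressed to 4 dB over, so 8 dB of GR.
A reduces 7.76 dB more.

A, by 7.76 dB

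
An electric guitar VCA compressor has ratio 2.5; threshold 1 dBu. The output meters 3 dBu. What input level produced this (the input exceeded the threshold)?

6 dBu

The compressed level sits 3 − 1 = 2 dB over threshold.
Before 2.5:1 compression the overshoot was 2 × 2.5 = 5 dB, so input = 1 + 5 = 6 dBu.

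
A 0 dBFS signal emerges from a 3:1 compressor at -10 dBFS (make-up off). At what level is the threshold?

-15 dBFS

Input is 15 dB above T (since output overshoot × R = input overshoot: (-10 − T)·3 = 0 − T gives T = -15 dBFS).
Check: -15 + (0 − (-15))/3 = -15 + 5 = -10 dBFS. ✓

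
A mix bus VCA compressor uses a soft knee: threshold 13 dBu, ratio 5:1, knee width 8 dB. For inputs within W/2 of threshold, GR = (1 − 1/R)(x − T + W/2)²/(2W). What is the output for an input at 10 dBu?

x − T + W/2 = 10 − 13 + 4 = 1.
GR = (1 − 1/5) × 1² / 16 = 0.8 × 1 / 16 = 0.05 dB.
Output = 10 − 0.05 = 9.95 dBu.

9.95 dBu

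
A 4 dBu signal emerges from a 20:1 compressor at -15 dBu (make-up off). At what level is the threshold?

Input is 20 dB above T (since output overshoot × R = input overshoot: (-15 − T)·20 = 4 − T gives T = -16 dBu).
Check: -16 + (4 − (-16))/20 = -16 + 1 = -15 dBu. ✓

-16 dBu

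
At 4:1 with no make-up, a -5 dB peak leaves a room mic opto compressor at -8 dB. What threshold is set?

-9 dB

Let T be the threshold. Output overshoot = (input overshoot)/R, so -8 − T = (-5 − T)/4.
4·(-8 − T) = -5 − T → 3·T = -32 − (-5) = -27.
T = -27/3 = -9 dB.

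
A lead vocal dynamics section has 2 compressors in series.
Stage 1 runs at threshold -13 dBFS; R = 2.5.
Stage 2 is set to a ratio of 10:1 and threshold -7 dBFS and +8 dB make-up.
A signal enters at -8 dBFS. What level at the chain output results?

-3 dBFS

Stage 1: 5 dB above -13 dBFS, reduced 2.5:1 to 2 dB above → -11 dBFS.
Stage 2: below threshold (-11 ≤ -7); passes unchanged; make-up brings it to -3 dBFS.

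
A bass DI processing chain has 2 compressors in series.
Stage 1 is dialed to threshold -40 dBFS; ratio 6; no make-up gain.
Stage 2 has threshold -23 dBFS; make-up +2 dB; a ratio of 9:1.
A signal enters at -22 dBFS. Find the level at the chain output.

Stage 1: -22 dBFS is 18 dB over -40 dBFS; at 6:1 that becomes 3 dB over, giving -37 dBFS.
Stage 2: -37 dBFS ≤ -23 dBFS, so stage 2 doesn't engage; make-up brings it to -35 dBFS.

-35 dBFS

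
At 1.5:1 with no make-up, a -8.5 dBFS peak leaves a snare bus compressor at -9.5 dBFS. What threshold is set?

Let T be the threshold. Output overshoot = (input overshoot)/R, so -9.5 − T = (-8.5 − T)/1.5.
1.5·(-9.5 − T) = -8.5 − T → 0.5·T = -14.25 − (-8.5) = -5.75.
T = -5.75/0.5 = -11.5 dBFS.

-11.5 dBFS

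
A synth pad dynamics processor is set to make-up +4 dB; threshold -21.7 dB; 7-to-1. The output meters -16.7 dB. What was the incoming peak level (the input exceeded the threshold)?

Stripping the +4 dB make-up gives -20.7 dB at the gain stage.
That's 1 dB above the -21.7 dB threshold.
Undo the ratio: input overshoot = 1 × 7 = 7 dB, giving input = -14.7 dB.

-14.7 dB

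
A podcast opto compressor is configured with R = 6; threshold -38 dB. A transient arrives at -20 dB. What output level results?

The input is 18 dB above the -38 dB threshold.
The 18 dB excess becomes 3 dB after 6:1 reduction.
So the level is -38 + 3 = -35 dB.

-35 dB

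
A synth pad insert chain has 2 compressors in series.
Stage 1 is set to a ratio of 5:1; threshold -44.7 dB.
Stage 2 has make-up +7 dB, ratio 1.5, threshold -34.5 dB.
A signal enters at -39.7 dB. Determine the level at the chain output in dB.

-36.7 dB

Stage 1: 5 dB above -44.7 dB, reduced 5:1 to 1 dB above → -43.7 dB.
Stage 2: -43.7 dB ≤ -34.5 dB, so stage 2 doesn't engage; make-up brings it to -36.7 dB.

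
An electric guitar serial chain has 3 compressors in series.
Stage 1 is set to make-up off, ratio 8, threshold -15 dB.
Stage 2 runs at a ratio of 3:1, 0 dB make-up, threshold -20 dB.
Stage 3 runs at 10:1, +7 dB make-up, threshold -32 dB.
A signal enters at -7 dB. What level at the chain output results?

Stage 1: -7 dB is 8 dB over -15 dB; at 8:1 that becomes 1 dB over, giving -14 dB.
Stage 2: overshoot 6 dB → 6/3 = 2 dB → -18 dB.
Stage 3: -18 dB is 14 dB over -32 dB; at 10:1 that becomes 1.4 dB over, giving -30.6 dB; +7 dB make-up → -23.6 dB.

-23.6 dB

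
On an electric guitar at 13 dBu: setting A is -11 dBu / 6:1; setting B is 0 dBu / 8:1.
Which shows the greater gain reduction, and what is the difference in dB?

A, by 8.625 dB

A: GR = 24 − 24/6 = 20 dB.
B: GR = 13 − 13/8 = 11.375 dB.
A applies 8.625 dB more gain reduction.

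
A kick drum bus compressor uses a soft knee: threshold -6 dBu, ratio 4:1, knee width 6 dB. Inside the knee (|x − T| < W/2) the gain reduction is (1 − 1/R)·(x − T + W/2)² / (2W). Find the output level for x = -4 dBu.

x − T + W/2 = -4 − (-6) + 3 = 5.
GR = (1 − 1/4) × 5² / 12 = 0.75 × 25 / 12 = 1.5625 dB.
Output = -4 − 1.5625 = -5.5625 dBu.

-5.5625 dBu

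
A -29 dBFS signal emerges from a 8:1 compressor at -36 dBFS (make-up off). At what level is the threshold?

Let T be the threshold. Output overshoot = (input overshoot)/R, so -36 − T = (-29 − T)/8.
8·(-36 − T) = -29 − T → 7·T = -288 − (-29) = -259.
T = -259/7 = -37 dBFS.

-37 dBFS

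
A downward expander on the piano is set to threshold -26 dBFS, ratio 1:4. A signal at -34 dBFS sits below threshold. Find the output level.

-58 dBFS

Undershoot = (-26) − (-34) = 8 dB.
At 1:4, that expands to 32 dB under threshold.
Output = -26 − 32 = -58 dBFS.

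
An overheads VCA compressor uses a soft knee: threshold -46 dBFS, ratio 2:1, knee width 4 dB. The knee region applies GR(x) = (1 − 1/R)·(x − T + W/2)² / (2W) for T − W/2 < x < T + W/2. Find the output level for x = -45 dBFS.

-45.5625 dBFS

x − T + W/2 = -45 − (-46) + 2 = 3.
GR = (1 − 1/2) × 3² / 8 = 0.5 × 9 / 8 = 0.5625 dB.
Output = -45 − 0.5625 = -45.5625 dBFS.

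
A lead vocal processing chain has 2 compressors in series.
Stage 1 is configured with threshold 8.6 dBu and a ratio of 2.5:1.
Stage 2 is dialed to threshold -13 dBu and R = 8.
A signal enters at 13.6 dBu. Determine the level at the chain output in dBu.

Stage 1: overshoot 5 dB → 5/2.5 = 2 dB → 10.6 dBu.
Stage 2: overshoot 23.6 dB → 23.6/8 = 2.95 dB → -10.05 dBu.

-10.05 dBu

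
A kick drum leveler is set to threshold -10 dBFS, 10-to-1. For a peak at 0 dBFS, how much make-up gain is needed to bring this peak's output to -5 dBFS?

4 dB

The peak compresses to -10 + 10/10 = -9 dBFS.
To reach -5 dBFS requires -5 − (-9) = 4 dB of make-up.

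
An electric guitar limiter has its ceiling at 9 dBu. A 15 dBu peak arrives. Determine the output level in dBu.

A brickwall limiter is an ∞:1 compressor: any input above the ceiling is clamped to 9 dBu.

9 dBu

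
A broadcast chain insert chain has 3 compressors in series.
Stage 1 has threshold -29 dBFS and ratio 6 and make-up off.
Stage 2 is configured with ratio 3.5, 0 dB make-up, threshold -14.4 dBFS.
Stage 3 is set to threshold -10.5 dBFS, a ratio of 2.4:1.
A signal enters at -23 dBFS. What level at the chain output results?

Stage 1: overshoot 6 dB → 6/6 = 1 dB → -28 dBFS.
Stage 2: below threshold (-28 ≤ -14.4); passes unchanged; output -28 dBFS.
Stage 3: -28 dBFS is at or below the -10.5 dBFS threshold — no compression; output -28 dBFS.

-28 dBFS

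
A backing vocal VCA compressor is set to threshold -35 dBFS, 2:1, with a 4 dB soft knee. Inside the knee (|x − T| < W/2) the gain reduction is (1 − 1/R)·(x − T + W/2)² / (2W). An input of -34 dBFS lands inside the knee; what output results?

x − T + W/2 = -34 − (-35) + 2 = 3.
GR = (1 − 1/2) × 3² / 8 = 0.5 × 9 / 8 = 0.5625 dB.
Output = -34 − 0.5625 = -34.5625 dBFS.

-34.5625 dBFS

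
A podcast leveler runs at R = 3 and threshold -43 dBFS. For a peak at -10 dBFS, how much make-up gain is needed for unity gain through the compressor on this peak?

22 dB

The peak compresses to -43 + 33/3 = -32 dBFS.
To reach -10 dBFS requires -10 − (-32) = 22 dB of make-up.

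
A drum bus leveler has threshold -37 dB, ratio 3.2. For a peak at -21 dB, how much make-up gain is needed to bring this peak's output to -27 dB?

5 dB

Overshoot 16 dB → 16/3.2 = 5 dB after compression, so the compressed level is -37 + 5 = -32 dB.
Make-up = target − compressed = -27 − (-32) = 5 dB.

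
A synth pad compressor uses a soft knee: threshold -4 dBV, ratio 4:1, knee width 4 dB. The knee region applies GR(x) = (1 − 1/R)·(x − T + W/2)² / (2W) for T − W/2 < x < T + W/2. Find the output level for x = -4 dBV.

x − T + W/2 = -4 − (-4) + 2 = 2.
GR = (1 − 1/4) × 2² / 8 = 0.75 × 4 / 8 = 0.375 dB.
Output = -4 − 0.375 = -4.375 dBV.

-4.375 dBV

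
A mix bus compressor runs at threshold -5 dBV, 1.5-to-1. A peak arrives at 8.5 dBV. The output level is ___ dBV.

4 dBV

8.5 dBV sits 13.5 dB over threshold.
At 1.5:1 the overshoot is divided by 1.5, leaving 9 dB above threshold.
That puts the output at 4 dBV.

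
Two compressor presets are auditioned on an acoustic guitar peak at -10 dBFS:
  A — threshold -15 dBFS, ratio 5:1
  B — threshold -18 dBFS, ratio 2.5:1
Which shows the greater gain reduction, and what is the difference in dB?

A: GR = 5 − 5/5 = 4 dB.
B: GR = 8 − 8/2.5 = 4.8 dB.
Difference: 0.8 dB in favour of B.

B, by 0.8 dB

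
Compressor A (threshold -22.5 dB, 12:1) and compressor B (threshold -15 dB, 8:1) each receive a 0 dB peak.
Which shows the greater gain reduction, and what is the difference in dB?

A, by 7.5 dB

A: overshoot 22.5 dB → output overshoot 1.875 dB → GR 20.625 dB.
B: overshoot 15 dB → output overshoot 1.875 dB → GR 13.125 dB.
A reduces 7.5 dB more.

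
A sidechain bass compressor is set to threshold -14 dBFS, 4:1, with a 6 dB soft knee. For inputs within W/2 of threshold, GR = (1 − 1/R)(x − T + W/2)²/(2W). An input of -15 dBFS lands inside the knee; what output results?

x − T + W/2 = -15 − (-14) + 3 = 2.
GR = (1 − 1/4) × 2² / 12 = 0.75 × 4 / 12 = 0.25 dB.
Output = -15 − 0.25 = -15.25 dBFS.

-15.25 dBFS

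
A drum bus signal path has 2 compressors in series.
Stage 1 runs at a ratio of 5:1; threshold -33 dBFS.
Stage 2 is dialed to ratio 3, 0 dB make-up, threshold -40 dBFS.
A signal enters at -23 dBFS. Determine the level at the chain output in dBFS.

Stage 1: 10 dB above -33 dBFS, reduced 5:1 to 2 dB above → -31 dBFS.
Stage 2: -31 dBFS is 9 dB over -40 dBFS; at 3:1 that becomes 3 dB over, giving -37 dBFS.

-37 dBFS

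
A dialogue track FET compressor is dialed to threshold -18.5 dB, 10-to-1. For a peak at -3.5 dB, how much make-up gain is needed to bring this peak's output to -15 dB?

Without make-up, output = threshold + overshoot/10 = -18.5 + 1.5 = -17 dB.
Gap to target: 2 dB.

2 dB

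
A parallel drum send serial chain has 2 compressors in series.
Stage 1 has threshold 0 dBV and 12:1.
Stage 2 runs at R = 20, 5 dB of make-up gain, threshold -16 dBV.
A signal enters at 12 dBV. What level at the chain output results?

Stage 1: 12 dB above 0 dBV, reduced 12:1 to 1 dB above → 1 dBV.
Stage 2: 1 dBV is 17 dB over -16 dBV; at 20:1 that becomes 0.85 dB over, giving -15.15 dBV; +5 dB make-up → -10.15 dBV.

-10.15 dBV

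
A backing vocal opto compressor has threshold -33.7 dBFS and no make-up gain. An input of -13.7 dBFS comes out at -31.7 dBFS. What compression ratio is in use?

10:1

Input overshoot = -13.7 − (-33.7) = 20 dB; output overshoot = -31.7 − (-33.7) = 2 dB.
Ratio = 20 / 2 = 10.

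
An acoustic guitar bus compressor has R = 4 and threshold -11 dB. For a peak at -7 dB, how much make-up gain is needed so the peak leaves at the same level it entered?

Overshoot 4 dB → 4/4 = 1 dB after compression, so the compressed level is -11 + 1 = -10 dB.
Make-up = target − compressed = -7 − (-10) = 3 dB.

3 dB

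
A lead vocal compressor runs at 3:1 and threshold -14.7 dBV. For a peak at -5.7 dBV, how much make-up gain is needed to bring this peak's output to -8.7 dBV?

Without make-up, output = threshold + overshoot/3 = -14.7 + 3 = -11.7 dBV.
Gap to target: 3 dB.

3 dB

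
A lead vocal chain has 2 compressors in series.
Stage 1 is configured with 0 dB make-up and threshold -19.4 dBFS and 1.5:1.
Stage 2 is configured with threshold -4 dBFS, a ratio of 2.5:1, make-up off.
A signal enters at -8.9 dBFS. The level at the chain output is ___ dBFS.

-12.4 dBFS

Stage 1: overshoot 10.5 dB → 10.5/1.5 = 7 dB → -12.4 dBFS.
Stage 2: -12.4 dBFS ≤ -4 dBFS, so stage 2 doesn't engage; output -12.4 dBFS.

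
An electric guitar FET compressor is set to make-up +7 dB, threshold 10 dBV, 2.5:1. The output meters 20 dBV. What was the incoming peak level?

Stripping the +7 dB make-up gives 13 dBV at the gain stage.
The compressed level sits 13 − 10 = 3 dB over threshold.
Before 2.5:1 compression the overshoot was 3 × 2.5 = 7.5 dB, so input = 10 + 7.5 = 17.5 dBV.

17.5 dBV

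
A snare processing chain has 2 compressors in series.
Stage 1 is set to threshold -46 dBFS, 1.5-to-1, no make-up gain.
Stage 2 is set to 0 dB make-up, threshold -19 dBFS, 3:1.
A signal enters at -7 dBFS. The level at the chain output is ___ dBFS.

Stage 1: overshoot 39 dB → 39/1.5 = 26 dB → -20 dBFS.
Stage 2: -20 dBFS is at or below the -19 dBFS threshold — no compression; output -20 dBFS.

-20 dBFS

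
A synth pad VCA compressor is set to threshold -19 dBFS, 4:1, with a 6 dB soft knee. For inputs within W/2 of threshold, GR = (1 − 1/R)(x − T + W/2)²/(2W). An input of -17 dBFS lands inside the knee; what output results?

-18.5625 dBFS

x − T + W/2 = -17 − (-19) + 3 = 5.
GR = (1 − 1/4) × 5² / 12 = 0.75 × 25 / 12 = 1.5625 dB.
Output = -17 − 1.5625 = -18.5625 dBFS.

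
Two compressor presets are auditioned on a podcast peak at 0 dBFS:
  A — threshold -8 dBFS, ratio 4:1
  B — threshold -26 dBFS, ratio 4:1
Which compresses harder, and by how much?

B, by 13.5 dB

A: overshoot 8 dB → output overshoot 2 dB → GR 6 dB.
B: overshoot 26 dB → output overshoot 6.5 dB → GR 19.5 dB.
B applies 13.5 dB more gain reduction.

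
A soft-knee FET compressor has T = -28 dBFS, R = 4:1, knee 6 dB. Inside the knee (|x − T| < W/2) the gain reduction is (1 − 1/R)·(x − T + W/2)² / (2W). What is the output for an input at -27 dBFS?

x − T + W/2 = -27 − (-28) + 3 = 4.
GR = (1 − 1/4) × 4² / 12 = 0.75 × 16 / 12 = 1 dB.
Output = -27 − 1 = -28 dBFS.

-28 dBFS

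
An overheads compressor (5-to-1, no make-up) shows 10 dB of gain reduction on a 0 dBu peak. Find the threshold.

Let T be the threshold. Output overshoot = (input overshoot)/R, so -10 − T = (0 − T)/5.
5·(-10 − T) = 0 − T → 4·T = -50 − 0 = -50.
T = -50/4 = -12.5 dBu.

-12.5 dBu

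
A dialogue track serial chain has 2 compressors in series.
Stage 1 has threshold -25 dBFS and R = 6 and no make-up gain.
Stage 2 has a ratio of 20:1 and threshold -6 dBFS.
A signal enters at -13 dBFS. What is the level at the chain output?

-23 dBFS

Stage 1: 12 dB above -25 dBFS, reduced 6:1 to 2 dB above → -23 dBFS.
Stage 2: -23 dBFS is at or below the -6 dBFS threshold — no compression; output -23 dBFS.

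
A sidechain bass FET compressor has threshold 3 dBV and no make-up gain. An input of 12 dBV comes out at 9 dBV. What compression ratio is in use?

Input overshoot = 12 − 3 = 9 dB; output overshoot = 9 − 3 = 6 dB.
Ratio = 9 / 6 = 1.5.

1.5:1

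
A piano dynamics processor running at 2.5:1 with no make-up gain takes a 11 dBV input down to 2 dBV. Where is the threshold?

Input is 15 dB above T (since output overshoot × R = input overshoot: (2 − T)·2.5 = 11 − T gives T = -4 dBV).
Check: -4 + (11 − (-4))/2.5 = -4 + 6 = 2 dBV. ✓

-4 dBV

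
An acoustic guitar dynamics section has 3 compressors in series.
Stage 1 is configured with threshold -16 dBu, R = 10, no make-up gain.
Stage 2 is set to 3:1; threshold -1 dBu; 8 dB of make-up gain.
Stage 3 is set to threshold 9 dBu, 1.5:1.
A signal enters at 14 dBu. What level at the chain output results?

Stage 1: overshoot 30 dB → 30/10 = 3 dB → -13 dBu.
Stage 2: -13 dBu is at or below the -1 dBu threshold — no compression; make-up brings it to -5 dBu.
Stage 3: -5 dBu ≤ 9 dBu, so stage 3 doesn't engage; output -5 dBu.

-5 dBu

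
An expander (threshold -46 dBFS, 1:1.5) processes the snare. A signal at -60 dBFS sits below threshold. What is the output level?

-67 dBFS

Below threshold, a 1:1.5 expander applies gain = (1.5−1)×(T − x) of attenuation.
(1.5−1) × 14 = 7 dB, so output = -60 − 7 = -67 dBFS.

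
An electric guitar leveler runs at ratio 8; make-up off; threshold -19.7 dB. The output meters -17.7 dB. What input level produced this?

Post-compression overshoot = -17.7 − (-19.7) = 2 dB.
Undo the ratio: input overshoot = 2 × 8 = 16 dB, giving input = -3.7 dB.

-3.7 dB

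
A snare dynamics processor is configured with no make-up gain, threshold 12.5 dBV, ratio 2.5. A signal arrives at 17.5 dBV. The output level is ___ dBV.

14.5 dBV

17.5 dBV sits 5 dB over threshold.
2.5:1 compression reduces that to 5/2.5 = 2 dB over.
So the level is 12.5 + 2 = 14.5 dBV.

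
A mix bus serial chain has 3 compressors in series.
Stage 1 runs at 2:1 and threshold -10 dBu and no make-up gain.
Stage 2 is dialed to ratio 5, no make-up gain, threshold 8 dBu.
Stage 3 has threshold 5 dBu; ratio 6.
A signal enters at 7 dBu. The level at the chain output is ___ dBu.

Stage 1: 17 dB above -10 dBu, reduced 2:1 to 8.5 dB above → -1.5 dBu.
Stage 2: below threshold (-1.5 ≤ 8); passes unchanged; output -1.5 dBu.
Stage 3: -1.5 dBu ≤ 5 dBu, so stage 3 doesn't engage; output -1.5 dBu.

-1.5 dBu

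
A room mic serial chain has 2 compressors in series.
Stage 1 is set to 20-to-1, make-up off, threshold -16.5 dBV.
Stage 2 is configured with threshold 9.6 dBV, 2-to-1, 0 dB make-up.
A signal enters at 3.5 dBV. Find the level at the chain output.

Stage 1: overshoot 20 dB → 20/20 = 1 dB → -15.5 dBV.
Stage 2: -15.5 dBV ≤ 9.6 dBV, so stage 2 doesn't engage; output -15.5 dBV.

-15.5 dBV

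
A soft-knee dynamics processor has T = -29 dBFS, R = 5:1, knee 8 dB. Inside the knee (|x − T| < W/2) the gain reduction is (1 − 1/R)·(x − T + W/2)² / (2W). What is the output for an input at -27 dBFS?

x − T + W/2 = -27 − (-29) + 4 = 6.
GR = (1 − 1/5) × 6² / 16 = 0.8 × 36 / 16 = 1.8 dB.
Output = -27 − 1.8 = -28.8 dBFS.

-28.8 dBFS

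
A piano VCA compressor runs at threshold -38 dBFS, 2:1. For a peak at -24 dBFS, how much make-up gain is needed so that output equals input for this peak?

Overshoot 14 dB → 14/2 = 7 dB after compression, so the compressed level is -38 + 7 = -31 dBFS.
Make-up = target − compressed = -24 − (-31) = 7 dB.

7 dB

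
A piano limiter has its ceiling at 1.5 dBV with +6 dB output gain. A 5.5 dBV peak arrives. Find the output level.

7.5 dBV

At ∞:1, everything above 1.5 dBV is held at the ceiling.
Output gain then adds 6 dB: 1.5 + 6 = 7.5 dBV.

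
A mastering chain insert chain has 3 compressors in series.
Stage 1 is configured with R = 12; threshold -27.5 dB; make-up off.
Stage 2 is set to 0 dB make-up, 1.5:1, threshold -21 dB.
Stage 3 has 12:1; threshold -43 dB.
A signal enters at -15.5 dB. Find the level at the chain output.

-41.625 dB

Stage 1: -15.5 dB is 12 dB over -27.5 dB; at 12:1 that becomes 1 dB over, giving -26.5 dB.
Stage 2: below threshold (-26.5 ≤ -21); passes unchanged; output -26.5 dB.
Stage 3: overshoot 16.5 dB → 16.5/12 = 1.375 dB → -41.625 dB.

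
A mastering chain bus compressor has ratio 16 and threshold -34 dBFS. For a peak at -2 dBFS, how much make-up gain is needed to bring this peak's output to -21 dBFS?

Overshoot 32 dB → 32/16 = 2 dB after compression, so the compressed level is -34 + 2 = -32 dBFS.
Make-up = target − compressed = -21 − (-32) = 11 dB.

11 dB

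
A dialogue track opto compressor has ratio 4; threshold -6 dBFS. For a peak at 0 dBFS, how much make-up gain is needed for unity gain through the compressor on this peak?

Without make-up, output = threshold + overshoot/4 = -6 + 1.5 = -4.5 dBFS.
Gap to target: 4.5 dB.

4.5 dB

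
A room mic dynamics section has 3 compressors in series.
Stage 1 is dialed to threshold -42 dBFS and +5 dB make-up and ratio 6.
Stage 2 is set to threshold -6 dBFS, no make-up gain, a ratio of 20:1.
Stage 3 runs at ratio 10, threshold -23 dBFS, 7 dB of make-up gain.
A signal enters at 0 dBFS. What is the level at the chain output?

Stage 1: 42 dB above -42 dBFS, reduced 6:1 to 7 dB above → -35 dBFS; +5 dB make-up → -30 dBFS.
Stage 2: -30 dBFS ≤ -6 dBFS, so stage 2 doesn't engage; output -30 dBFS.
Stage 3: -30 dBFS is at or below the -23 dBFS threshold — no compression; make-up brings it to -23 dBFS.

-23 dBFS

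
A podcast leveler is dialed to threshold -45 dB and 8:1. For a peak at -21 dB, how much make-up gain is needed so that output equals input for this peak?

21 dB

The peak compresses to -45 + 24/8 = -42 dB.
To reach -21 dB requires -21 − (-42) = 21 dB of make-up.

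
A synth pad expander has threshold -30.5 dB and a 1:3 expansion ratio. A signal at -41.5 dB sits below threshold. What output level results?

Undershoot = (-30.5) − (-41.5) = 11 dB.
At 1:3, that expands to 33 dB under threshold.
Output = -30.5 − 33 = -63.5 dB.

-63.5 dB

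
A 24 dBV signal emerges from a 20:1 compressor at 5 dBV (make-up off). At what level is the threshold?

Let T be the threshold. Output overshoot = (input overshoot)/R, so 5 − T = (24 − T)/20.
20·(5 − T) = 24 − T → 19·T = 100 − 24 = 76.
T = 76/19 = 4 dBV.

4 dBV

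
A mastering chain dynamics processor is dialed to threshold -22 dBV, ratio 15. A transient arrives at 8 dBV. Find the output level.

8 dBV sits 30 dB over threshold.
At 15:1 the overshoot is divided by 15, leaving 2 dB above threshold.
So the level is -22 + 2 = -20 dBV.

-20 dBV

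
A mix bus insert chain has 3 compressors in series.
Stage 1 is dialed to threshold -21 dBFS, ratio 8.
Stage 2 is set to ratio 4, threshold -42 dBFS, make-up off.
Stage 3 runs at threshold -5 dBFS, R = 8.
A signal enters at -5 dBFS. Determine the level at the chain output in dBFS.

-36.25 dBFS

Stage 1: 16 dB above -21 dBFS, reduced 8:1 to 2 dB above → -19 dBFS.
Stage 2: -19 dBFS is 23 dB over -42 dBFS; at 4:1 that becomes 5.75 dB over, giving -36.25 dBFS.
Stage 3: below threshold (-36.25 ≤ -5); passes unchanged; output -36.25 dBFS.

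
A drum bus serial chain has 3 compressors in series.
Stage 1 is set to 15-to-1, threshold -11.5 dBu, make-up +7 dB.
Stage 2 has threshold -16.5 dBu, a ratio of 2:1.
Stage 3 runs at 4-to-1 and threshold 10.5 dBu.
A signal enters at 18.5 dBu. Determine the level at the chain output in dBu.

-9.5 dBu

Stage 1: 30 dB above -11.5 dBu, reduced 15:1 to 2 dB above → -9.5 dBu; +7 dB make-up → -2.5 dBu.
Stage 2: -2.5 dBu is 14 dB over -16.5 dBu; at 2:1 that becomes 7 dB over, giving -9.5 dBu.
Stage 3: -9.5 dBu ≤ 10.5 dBu, so stage 3 doesn't engage; output -9.5 dBu.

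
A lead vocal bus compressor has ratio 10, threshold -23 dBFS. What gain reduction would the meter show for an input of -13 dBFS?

9 dB

-13 dBFS exceeds the threshold by 10 dB.
After 10:1 compression the overshoot becomes 10/10 = 1 dB.
Gain reduction = 10 − 1 = 9 dB.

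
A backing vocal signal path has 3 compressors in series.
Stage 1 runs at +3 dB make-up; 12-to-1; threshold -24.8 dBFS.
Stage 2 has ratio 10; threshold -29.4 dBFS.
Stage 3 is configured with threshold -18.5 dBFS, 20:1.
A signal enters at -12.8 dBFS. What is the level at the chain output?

Stage 1: -12.8 dBFS is 12 dB over -24.8 dBFS; at 12:1 that becomes 1 dB over, giving -23.8 dBFS; +3 dB make-up → -20.8 dBFS.
Stage 2: overshoot 8.6 dB → 8.6/10 = 0.86 dB → -28.54 dBFS.
Stage 3: below threshold (-28.54 ≤ -18.5); passes unchanged; output -28.54 dBFS.

-28.54 dBFS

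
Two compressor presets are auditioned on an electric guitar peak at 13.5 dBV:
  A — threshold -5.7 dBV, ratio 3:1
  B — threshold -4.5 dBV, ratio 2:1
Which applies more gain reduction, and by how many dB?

A, by 3.8 dB

A: overshoot 19.2 dB → output overshoot 6.4 dB → GR 12.8 dB.
B: overshoot 18 dB → output overshoot 9 dB → GR 9 dB.
A applies 3.8 dB more gain reduction.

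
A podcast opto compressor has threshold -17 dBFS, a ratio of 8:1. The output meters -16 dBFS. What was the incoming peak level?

-9 dBFS

That's 1 dB above the -17 dBFS threshold.
Undo the ratio: input overshoot = 1 × 8 = 8 dB, giving input = -9 dBFS.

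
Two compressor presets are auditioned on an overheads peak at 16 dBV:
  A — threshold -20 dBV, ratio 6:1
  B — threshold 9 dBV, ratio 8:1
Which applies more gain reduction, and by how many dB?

A: GR = 36 − 36/6 = 30 dB.
B: GR = 7 − 7/8 = 6.125 dB.
A applies 23.875 dB more gain reduction.

A, by 23.875 dB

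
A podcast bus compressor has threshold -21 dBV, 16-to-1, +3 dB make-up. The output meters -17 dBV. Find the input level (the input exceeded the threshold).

Remove make-up: -17 − 3 = -20 dBV.
That's 1 dB above the -21 dBV threshold.
Input overshoot = R × output overshoot = 16 dB → input = -21 + 16 = -5 dBV.

-5 dBV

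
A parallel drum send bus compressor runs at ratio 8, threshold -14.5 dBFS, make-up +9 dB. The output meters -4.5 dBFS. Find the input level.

-6.5 dBFS

Remove make-up: -4.5 − 9 = -13.5 dBFS.
Post-compression overshoot = -13.5 − (-14.5) = 1 dB.
Before 8:1 compression the overshoot was 1 × 8 = 8 dB, so input = -14.5 + 8 = -6.5 dBFS.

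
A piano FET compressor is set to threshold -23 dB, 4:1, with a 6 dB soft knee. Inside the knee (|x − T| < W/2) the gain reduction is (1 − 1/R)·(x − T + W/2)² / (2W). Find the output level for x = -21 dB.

x − T + W/2 = -21 − (-23) + 3 = 5.
GR = (1 − 1/4) × 5² / 12 = 0.75 × 25 / 12 = 1.5625 dB.
Output = -21 − 1.5625 = -22.5625 dB.

-22.5625 dB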